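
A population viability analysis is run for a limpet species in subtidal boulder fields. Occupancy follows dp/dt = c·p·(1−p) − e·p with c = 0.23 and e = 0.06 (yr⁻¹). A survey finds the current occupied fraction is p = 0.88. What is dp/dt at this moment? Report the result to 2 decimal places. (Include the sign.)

Colonization term: c·p·(1−p) = 0.23×0.88×0.1200 = 0.02429.
Extinction term: e·p = 0.05280.
dp/dt = 0.02429 − 0.05280 = -0.02851.

-0.03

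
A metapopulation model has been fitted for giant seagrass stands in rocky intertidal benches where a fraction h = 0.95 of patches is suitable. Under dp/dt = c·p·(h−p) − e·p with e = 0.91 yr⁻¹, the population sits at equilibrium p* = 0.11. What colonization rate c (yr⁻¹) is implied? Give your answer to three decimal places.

At equilibrium c(h−p*) = e, so c = e/(h−p*).
c = 0.91/(0.95 − 0.11) = 0.91/0.8400 = 1.0833.

1.083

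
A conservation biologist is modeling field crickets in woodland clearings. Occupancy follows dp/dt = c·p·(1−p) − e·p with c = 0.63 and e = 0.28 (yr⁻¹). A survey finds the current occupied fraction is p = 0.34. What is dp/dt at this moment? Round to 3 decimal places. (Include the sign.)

Colonization term: c·p·(1−p) = 0.63×0.34×0.6600 = 0.14137.
Extinction term: e·p = 0.09520.
dp/dt = 0.14137 − 0.09520 = 0.04617.

0.046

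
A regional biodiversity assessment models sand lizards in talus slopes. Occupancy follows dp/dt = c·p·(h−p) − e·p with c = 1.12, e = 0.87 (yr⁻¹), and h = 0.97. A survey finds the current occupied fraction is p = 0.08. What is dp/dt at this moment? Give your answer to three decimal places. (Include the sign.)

0.010

Colonization term: c·p·(h−p) = 1.12×0.08×0.8900 = 0.07974.
Extinction term: e·p = 0.06960.
dp/dt = 0.07974 − 0.06960 = 0.01014.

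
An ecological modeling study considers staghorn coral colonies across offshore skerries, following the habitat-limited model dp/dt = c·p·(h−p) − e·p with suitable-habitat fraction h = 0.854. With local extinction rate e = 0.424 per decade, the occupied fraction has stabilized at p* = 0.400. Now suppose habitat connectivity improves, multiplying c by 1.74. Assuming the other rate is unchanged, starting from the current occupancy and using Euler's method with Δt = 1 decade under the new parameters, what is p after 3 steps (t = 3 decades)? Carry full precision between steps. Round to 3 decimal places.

Balance c(h−p*) = e gives c = e/(0.854 − 0.40000) = 0.424/0.45400 = 0.93392.
Starting from p₀ = 0.40000; update p ← p + (dp/dt)·Δt with the new parameters.
step 1: Δp = +0.12550, p = 0.52550
step 2: Δp = +0.05771, p = 0.58321
step 3: Δp = +0.00935, p = 0.59256

0.593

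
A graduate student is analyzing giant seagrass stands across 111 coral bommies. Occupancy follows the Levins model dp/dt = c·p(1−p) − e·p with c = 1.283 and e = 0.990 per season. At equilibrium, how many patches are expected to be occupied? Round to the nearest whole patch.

p* = 1 − e/c = 1 − 0.990/1.283 = 0.2284.
Expected occupied patches = N × p* = 111 × 0.2284 = 25.35 ≈ 25.

25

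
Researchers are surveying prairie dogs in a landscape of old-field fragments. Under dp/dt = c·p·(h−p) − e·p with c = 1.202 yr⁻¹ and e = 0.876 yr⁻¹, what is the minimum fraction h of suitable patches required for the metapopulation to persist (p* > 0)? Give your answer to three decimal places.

p* = h − e/c is positive only when h > e/c.
h_min = e/c = 0.876/1.202 = 0.7288.

0.729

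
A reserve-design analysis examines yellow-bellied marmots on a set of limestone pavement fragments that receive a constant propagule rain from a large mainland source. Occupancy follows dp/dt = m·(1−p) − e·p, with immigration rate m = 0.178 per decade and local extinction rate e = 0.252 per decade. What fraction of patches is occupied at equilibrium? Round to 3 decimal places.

0.414

Setting dp/dt = 0: m − m·p* = e·p*, so m = (m+e)·p*.
p* = m/(m+e) = 0.178/(0.178+0.252) = 0.178/0.4300 = 0.4140.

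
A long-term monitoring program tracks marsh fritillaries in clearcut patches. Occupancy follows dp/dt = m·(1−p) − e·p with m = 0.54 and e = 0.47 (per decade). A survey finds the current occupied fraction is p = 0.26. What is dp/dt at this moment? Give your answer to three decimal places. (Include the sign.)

0.277

Colonization term: m·(1−p) = 0.54×0.7400 = 0.39960.
Extinction term: e·p = 0.12220.
dp/dt = 0.39960 − 0.12220 = 0.27740.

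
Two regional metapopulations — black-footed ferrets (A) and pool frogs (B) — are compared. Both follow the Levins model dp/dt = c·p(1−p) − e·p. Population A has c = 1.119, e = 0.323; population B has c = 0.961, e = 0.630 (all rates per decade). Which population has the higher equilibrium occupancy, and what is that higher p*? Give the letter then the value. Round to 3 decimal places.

A: p*_A = 1 − 0.323/1.119 = 0.7113.
B: p*_B = 1 − 0.630/0.961 = 0.3444.
A is higher at 0.7113.

A, 0.711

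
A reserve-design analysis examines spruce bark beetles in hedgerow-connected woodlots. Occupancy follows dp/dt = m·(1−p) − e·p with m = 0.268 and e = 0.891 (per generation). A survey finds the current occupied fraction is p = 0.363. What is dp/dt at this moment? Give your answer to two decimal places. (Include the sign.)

-0.15

Colonization term: m·(1−p) = 0.268×0.6370 = 0.17072.
Extinction term: e·p = 0.32343.
dp/dt = 0.17072 − 0.32343 = -0.15272.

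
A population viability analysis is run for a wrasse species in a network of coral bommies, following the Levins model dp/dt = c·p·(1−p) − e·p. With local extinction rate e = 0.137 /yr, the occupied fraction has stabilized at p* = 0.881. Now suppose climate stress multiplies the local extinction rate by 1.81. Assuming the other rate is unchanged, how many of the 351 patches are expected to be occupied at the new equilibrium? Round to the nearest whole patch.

Balance c(1−p*) = e gives c = e/(1 − 0.88100) = 0.137/0.11900 = 1.15126.
New p* = 1 − e/c = 1 − 0.24797/1.15126 = 0.78461.
Expected occupied = 351 × 0.78461 = 275.40 ≈ 275.

275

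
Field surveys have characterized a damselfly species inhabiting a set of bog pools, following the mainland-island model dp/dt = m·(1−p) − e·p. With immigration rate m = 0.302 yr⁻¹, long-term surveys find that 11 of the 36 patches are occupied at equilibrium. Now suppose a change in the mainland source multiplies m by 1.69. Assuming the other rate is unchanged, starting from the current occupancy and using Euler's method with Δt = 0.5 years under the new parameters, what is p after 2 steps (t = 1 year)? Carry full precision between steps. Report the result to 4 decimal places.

Observed p* = 11/36 = 0.30556.
Balance m(1−p*) = e·p* gives e = m(1−p*)/p* = 0.302×0.69444/0.30556 = 0.68636.
Starting from p₀ = 0.30556; update p ← p + (dp/dt)·Δt with the new parameters.
step 1: Δp = +0.07235, p = 0.37791
step 2: Δp = +0.02906, p = 0.40697

0.4070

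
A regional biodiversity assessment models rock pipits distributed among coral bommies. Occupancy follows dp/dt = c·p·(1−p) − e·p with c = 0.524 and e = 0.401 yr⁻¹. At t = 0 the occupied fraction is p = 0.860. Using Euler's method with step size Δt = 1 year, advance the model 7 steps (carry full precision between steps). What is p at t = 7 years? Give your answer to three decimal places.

0.311

Update rule: p ← p + [c·p·(1−p) − e·p]·Δt with Δt = 1.
p: 0.86000 → 0.57823  (Δp = -0.28177)
p: 0.57823 → 0.47415  (Δp = -0.10408)
p: 0.47415 → 0.41467  (Δp = -0.05949)
p: 0.41467 → 0.37557  (Δp = -0.03910)
p: 0.37557 → 0.34785  (Δp = -0.02772)
p: 0.34785 → 0.32723  (Δp = -0.02062)
p: 0.32723 → 0.31137  (Δp = -0.01586)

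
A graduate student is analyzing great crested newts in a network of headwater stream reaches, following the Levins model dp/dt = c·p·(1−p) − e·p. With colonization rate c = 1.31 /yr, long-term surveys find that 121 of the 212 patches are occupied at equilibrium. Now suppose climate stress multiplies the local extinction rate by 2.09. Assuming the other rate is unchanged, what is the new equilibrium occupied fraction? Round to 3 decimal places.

0.103

Observed p* = 121/212 = 0.57075.
Balance c(1−p*) = e gives e = 1.31×(1 − 0.57075) = 0.56232.
New p* = 1 − e/c = 1 − 1.17525/1.31000 = 0.10286.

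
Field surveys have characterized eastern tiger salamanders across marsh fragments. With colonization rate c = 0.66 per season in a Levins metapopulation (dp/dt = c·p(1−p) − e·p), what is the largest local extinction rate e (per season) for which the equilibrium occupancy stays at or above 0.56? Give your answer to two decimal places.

1 − e/c ≥ 0.56 ⇒ e ≤ c(1 − 0.56) = 0.66 × 0.4400.
e_max = 0.2904.

0.29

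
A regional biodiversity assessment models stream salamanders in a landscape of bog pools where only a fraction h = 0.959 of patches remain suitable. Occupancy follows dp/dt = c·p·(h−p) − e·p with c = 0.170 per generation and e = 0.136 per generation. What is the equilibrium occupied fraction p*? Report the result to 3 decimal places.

0.159

Setting dp/dt = 0 and dividing by p* gives c·(h−p*) = e.
So p* = h − e/c = 0.959 − 0.136/0.170 = 0.959 − 0.8000 = 0.1590.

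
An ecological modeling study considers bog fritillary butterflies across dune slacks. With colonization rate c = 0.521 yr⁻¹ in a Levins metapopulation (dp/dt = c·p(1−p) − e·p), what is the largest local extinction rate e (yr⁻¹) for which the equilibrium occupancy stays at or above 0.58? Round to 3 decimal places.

1 − e/c ≥ 0.58 ⇒ e ≤ c(1 − 0.58) = 0.521 × 0.4200.
e_max = 0.2188.

0.219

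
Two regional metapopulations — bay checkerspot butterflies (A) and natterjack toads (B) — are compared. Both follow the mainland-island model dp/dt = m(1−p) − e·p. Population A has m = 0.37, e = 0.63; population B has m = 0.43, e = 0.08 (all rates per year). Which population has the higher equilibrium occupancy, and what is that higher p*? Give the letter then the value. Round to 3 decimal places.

A: p*_A = m/(m+e) = 0.37/1.0000 = 0.3700.
B: p*_B = 0.43/0.5100 = 0.8431.
B is higher at 0.8431.

B, 0.843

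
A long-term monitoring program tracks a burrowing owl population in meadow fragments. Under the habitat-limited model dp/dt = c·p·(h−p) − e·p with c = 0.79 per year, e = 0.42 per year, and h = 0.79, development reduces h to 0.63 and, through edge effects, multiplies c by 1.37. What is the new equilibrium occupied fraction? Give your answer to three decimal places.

Before: p* = h − e/c = 0.79 − 0.42/0.79 = 0.79 − 0.5316 = 0.2584.
After: c = 1.0823, e = 0.42, h = 0.63; p* = 0.63 − 0.42/1.0823 = 0.2419.

0.242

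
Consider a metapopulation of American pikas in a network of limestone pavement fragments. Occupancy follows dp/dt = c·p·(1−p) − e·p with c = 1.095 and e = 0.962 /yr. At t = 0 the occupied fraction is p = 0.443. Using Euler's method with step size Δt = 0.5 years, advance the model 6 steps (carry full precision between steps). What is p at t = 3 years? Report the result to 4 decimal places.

0.2232

Update rule: p ← p + [c·p·(1−p) − e·p]·Δt with Δt = 0.5.
t = 0.5: p = 0.44300 + (-0.07799) = 0.36501
t = 1: p = 0.36501 + (-0.04867) = 0.31634
t = 1.5: p = 0.31634 + (-0.03375) = 0.28259
t = 2: p = 0.28259 + (-0.02493) = 0.25766
t = 2.5: p = 0.25766 + (-0.01921) = 0.23845
t = 3: p = 0.23845 + (-0.01527) = 0.22317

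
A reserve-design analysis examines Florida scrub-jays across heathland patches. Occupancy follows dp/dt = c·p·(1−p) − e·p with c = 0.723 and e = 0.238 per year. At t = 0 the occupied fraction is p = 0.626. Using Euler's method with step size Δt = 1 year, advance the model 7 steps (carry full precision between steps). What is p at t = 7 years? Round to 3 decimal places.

Update rule: p ← p + [c·p·(1−p) − e·p]·Δt with Δt = 1.
  1  |  dp/dt·Δt = +0.020284  |  p_1 = 0.646284
  2  |  dp/dt·Δt = +0.011463  |  p_2 = 0.657747
  3  |  dp/dt·Δt = +0.006215  |  p_3 = 0.663962
  4  |  dp/dt·Δt = +0.003290  |  p_4 = 0.667252
  5  |  dp/dt·Δt = +0.001719  |  p_5 = 0.668971
  6  |  dp/dt·Δt = +0.000892  |  p_6 = 0.669864
  7  |  dp/dt·Δt = +0.000461  |  p_7 = 0.670325

0.670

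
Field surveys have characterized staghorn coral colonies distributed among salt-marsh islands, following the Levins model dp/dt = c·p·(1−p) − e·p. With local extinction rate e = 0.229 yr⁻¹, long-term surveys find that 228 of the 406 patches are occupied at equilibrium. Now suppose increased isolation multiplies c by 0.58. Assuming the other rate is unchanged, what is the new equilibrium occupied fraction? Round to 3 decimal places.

Observed p* = 228/406 = 0.56158.
Balance c(1−p*) = e gives c = e/(1 − 0.56158) = 0.229/0.43842 = 0.52233.
New p* = 1 − e/c = 1 − 0.22900/0.30295 = 0.24410.

0.244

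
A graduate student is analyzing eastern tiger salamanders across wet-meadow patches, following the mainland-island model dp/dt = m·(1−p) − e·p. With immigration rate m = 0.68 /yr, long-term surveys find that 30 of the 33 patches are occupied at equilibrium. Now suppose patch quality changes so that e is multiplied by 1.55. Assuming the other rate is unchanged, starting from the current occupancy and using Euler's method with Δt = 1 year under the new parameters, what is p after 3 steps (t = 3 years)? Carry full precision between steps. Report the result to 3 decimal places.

0.866

Observed p* = 30/33 = 0.90909.
Balance m(1−p*) = e·p* gives e = m(1−p*)/p* = 0.68×0.09091/0.90909 = 0.06800.
Starting from p₀ = 0.90909; update p ← p + (dp/dt)·Δt with the new parameters.
p: 0.90909 → 0.87509  (Δp = -0.03400)
p: 0.87509 → 0.86779  (Δp = -0.00730)
p: 0.86779 → 0.86623  (Δp = -0.00157)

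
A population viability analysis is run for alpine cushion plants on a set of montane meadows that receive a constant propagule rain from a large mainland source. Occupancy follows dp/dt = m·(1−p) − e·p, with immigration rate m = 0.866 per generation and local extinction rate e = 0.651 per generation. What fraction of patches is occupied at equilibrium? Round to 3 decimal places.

At equilibrium the propagule rain into empty patches balances local extinction: m(1−p*) = e·p*.
p* = m/(m+e) = 0.866/(0.866+0.651) = 0.866/1.5170 = 0.5709.

0.571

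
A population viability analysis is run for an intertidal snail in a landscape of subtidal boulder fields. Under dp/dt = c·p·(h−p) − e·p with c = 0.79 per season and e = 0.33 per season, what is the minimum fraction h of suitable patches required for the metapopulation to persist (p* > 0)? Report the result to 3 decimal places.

p* = h − e/c is positive only when h > e/c.
h_min = e/c = 0.33/0.79 = 0.4177.

0.418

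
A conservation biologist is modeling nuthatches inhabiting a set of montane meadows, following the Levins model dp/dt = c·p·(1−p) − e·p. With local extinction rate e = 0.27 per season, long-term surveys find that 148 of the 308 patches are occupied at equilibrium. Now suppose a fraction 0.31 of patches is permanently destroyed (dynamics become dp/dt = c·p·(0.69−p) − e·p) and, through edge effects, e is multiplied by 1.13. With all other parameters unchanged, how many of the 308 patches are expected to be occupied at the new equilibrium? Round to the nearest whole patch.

Observed p* = 148/308 = 0.48052.
Balance c(1−p*) = e gives c = e/(1 − 0.48052) = 0.27/0.51948 = 0.51975.
New p* = 0.69 − e/c = 0.69 − 0.30510/0.51975 = 0.10299.
Expected occupied = 308 × 0.10299 = 31.72 ≈ 32.

32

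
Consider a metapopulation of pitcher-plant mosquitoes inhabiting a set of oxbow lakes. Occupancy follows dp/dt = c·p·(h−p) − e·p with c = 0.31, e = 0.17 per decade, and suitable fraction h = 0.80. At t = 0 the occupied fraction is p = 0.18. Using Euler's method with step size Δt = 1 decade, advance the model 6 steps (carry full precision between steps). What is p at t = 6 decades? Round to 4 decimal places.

0.2018

Update rule: p ← p + [c·p·(h−p) − e·p]·Δt with Δt = 1.
  1  |  dp/dt·Δt = +0.003996  |  p_1 = 0.183996
  2  |  dp/dt·Δt = +0.003857  |  p_2 = 0.187853
  3  |  dp/dt·Δt = +0.003713  |  p_3 = 0.191566
  4  |  dp/dt·Δt = +0.003566  |  p_4 = 0.195132
  5  |  dp/dt·Δt = +0.003417  |  p_5 = 0.198548
  6  |  dp/dt·Δt = +0.003266  |  p_6 = 0.201814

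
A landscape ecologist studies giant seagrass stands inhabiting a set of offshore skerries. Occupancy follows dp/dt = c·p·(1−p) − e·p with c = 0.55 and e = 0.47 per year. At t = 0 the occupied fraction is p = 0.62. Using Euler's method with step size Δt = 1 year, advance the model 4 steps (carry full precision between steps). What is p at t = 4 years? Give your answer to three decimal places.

0.297

Update rule: p ← p + [c·p·(1−p) − e·p]·Δt with Δt = 1.
  1  |  dp/dt·Δt = -0.161820  |  p_1 = 0.458180
  2  |  dp/dt·Δt = -0.078807  |  p_2 = 0.379373
  3  |  dp/dt·Δt = -0.048808  |  p_3 = 0.330565
  4  |  dp/dt·Δt = -0.033655  |  p_4 = 0.296910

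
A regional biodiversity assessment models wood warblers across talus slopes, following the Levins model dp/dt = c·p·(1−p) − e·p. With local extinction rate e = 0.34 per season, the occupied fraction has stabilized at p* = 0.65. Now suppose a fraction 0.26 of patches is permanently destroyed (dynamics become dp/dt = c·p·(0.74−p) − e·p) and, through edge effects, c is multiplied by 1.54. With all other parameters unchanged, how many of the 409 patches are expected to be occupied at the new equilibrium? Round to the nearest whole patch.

210

Balance c(1−p*) = e gives c = e/(1 − 0.65000) = 0.34/0.35000 = 0.97143.
New p* = 0.74 − e/c = 0.74 − 0.34000/1.49600 = 0.51273.
Expected occupied = 409 × 0.51273 = 209.71 ≈ 210.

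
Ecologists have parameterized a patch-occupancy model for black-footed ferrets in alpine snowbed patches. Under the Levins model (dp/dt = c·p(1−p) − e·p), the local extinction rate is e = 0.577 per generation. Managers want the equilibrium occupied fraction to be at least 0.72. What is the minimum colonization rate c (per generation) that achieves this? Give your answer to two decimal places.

p* = 1 − e/c ≥ 0.72 requires e/c ≤ 0.2800, i.e. c ≥ e/0.2800.
c_min = 0.577/0.2800 = 2.0607.

2.06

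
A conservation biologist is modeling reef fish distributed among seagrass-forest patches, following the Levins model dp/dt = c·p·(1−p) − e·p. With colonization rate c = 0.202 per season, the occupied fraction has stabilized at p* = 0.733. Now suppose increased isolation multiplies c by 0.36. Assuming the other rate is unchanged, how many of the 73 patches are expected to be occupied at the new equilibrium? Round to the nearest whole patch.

19

Balance c(1−p*) = e gives e = 0.202×(1 − 0.73300) = 0.05393.
New p* = 1 − e/c = 1 − 0.05393/0.07272 = 0.25839.
Expected occupied = 73 × 0.25839 = 18.86 ≈ 19.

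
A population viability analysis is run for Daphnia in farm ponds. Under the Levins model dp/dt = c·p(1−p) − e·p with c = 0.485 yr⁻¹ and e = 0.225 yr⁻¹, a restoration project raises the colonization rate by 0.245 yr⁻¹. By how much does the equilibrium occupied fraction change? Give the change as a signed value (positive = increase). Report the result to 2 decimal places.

Before: p* = 1 − 0.225/0.485 = 0.5361.
After the change, c = 0.73, e = 0.225, so p* = 1 − 0.225/0.73 = 0.6918.
Δp* = 0.6918 − 0.5361 = +0.1557.

0.16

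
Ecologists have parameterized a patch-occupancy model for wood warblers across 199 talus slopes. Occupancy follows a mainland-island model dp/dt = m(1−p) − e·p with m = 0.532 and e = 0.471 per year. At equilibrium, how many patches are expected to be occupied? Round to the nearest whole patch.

106

p* = m/(m+e) = 0.532/1.0030 = 0.5304.
Expected occupied patches = N × p* = 199 × 0.5304 = 105.55 ≈ 106.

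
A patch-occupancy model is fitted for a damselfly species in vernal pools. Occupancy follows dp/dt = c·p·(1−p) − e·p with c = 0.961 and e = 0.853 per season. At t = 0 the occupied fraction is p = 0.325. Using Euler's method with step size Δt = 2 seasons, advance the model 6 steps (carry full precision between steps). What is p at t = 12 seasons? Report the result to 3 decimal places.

Update rule: p ← p + [c·p·(1−p) − e·p]·Δt with Δt = 2.
p: 0.32500 → 0.19219  (Δp = -0.13281)
p: 0.19219 → 0.16271  (Δp = -0.02948)
p: 0.16271 → 0.14697  (Δp = -0.01574)
p: 0.14697 → 0.13720  (Δp = -0.00977)
p: 0.13720 → 0.13066  (Δp = -0.00654)
p: 0.13066 → 0.12607  (Δp = -0.00459)

0.126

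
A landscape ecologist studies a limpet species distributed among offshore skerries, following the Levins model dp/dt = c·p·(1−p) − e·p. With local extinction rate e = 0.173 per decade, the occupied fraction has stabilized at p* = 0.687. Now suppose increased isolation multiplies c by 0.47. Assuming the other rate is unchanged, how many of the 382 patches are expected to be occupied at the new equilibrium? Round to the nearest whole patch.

Balance c(1−p*) = e gives c = e/(1 − 0.68700) = 0.173/0.31300 = 0.55272.
New p* = 1 − e/c = 1 − 0.17300/0.25978 = 0.33405.
Expected occupied = 382 × 0.33405 = 127.61 ≈ 128.

128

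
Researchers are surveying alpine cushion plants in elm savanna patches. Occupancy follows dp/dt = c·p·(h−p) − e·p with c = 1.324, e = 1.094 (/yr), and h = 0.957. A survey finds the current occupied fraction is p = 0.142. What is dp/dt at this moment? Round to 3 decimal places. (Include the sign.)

-0.002

Colonization term: c·p·(h−p) = 1.324×0.142×0.8150 = 0.15323.
Extinction term: e·p = 0.15535.
dp/dt = 0.15323 − 0.15535 = -0.00212.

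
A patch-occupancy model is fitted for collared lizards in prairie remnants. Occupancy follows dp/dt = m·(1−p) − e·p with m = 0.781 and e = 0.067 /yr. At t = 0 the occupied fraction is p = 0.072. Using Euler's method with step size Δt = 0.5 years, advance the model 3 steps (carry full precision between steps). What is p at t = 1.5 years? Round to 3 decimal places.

0.759

Update rule: p ← p + [m·(1−p) − e·p]·Δt with Δt = 0.5.
step 1: Δp = +0.35997, p = 0.43197
step 2: Δp = +0.20734, p = 0.63932
step 3: Δp = +0.11943, p = 0.75875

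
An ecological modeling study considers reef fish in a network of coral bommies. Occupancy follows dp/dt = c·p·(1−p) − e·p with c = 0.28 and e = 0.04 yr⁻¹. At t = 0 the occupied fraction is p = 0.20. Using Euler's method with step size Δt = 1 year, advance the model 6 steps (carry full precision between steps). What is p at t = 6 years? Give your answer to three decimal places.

Update rule: p ← p + [c·p·(1−p) − e·p]·Δt with Δt = 1.
p: 0.20000 → 0.23680  (Δp = +0.03680)
p: 0.23680 → 0.27793  (Δp = +0.04113)
p: 0.27793 → 0.32301  (Δp = +0.04507)
p: 0.32301 → 0.37131  (Δp = +0.04831)
p: 0.37131 → 0.42182  (Δp = +0.05051)
p: 0.42182 → 0.47324  (Δp = +0.05142)

0.473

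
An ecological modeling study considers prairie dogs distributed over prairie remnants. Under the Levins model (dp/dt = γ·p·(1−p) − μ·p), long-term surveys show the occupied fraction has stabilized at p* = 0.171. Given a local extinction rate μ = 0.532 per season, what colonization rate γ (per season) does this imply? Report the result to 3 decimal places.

0.642

At equilibrium γ(1−p*) = μ, so γ = μ/(1−p*).
γ = 0.532/(1 − 0.171) = 0.532/0.8290 = 0.6417.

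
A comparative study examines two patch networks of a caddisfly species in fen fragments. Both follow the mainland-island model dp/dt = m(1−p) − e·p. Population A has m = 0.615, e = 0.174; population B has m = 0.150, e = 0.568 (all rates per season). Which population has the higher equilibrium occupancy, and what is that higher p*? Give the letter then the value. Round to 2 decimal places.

A: p*_A = m/(m+e) = 0.615/0.7890 = 0.7795.
B: p*_B = 0.150/0.7180 = 0.2089.
A is higher at 0.7795.

A, 0.78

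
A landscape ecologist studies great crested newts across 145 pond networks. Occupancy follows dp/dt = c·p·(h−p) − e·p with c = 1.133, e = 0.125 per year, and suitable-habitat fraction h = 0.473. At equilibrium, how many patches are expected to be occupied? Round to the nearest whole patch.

p* = h − e/c = 0.473 − 0.1103 = 0.3627.
Expected occupied patches = N × p* = 145 × 0.3627 = 52.59 ≈ 53.

53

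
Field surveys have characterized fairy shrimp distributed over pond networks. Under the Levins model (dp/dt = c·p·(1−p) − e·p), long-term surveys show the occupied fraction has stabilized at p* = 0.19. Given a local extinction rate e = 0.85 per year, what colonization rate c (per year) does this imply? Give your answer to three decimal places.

At equilibrium c(1−p*) = e, so c = e/(1−p*).
c = 0.85/(1 − 0.19) = 0.85/0.8100 = 1.0494.

1.049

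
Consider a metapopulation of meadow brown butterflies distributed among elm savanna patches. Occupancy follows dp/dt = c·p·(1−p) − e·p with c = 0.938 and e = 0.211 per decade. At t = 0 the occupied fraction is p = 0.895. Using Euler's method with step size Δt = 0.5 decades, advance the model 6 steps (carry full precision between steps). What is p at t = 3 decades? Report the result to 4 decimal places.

0.7815

Update rule: p ← p + [c·p·(1−p) − e·p]·Δt with Δt = 0.5.
step 1: Δp = -0.05035, p = 0.84465
step 2: Δp = -0.02757, p = 0.81708
step 3: Δp = -0.01611, p = 0.80098
step 4: Δp = -0.00974, p = 0.79124
step 5: Δp = -0.00601, p = 0.78523
step 6: Δp = -0.00375, p = 0.78148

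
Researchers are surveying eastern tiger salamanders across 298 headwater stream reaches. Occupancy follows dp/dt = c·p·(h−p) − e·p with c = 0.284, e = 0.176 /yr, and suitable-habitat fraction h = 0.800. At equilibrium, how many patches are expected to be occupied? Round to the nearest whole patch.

p* = h − e/c = 0.800 − 0.6197 = 0.1803.
Expected occupied patches = N × p* = 298 × 0.1803 = 53.72 ≈ 54.

54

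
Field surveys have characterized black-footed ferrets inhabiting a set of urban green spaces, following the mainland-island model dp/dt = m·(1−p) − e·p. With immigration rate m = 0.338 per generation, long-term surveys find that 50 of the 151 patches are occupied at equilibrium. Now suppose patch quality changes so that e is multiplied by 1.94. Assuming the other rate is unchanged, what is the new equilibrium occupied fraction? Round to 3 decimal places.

0.203

Observed p* = 50/151 = 0.33113.
Balance m(1−p*) = e·p* gives e = m(1−p*)/p* = 0.338×0.66887/0.33113 = 0.68275.
New p* = m/(m+e) = 0.33800/(0.33800+1.32453) = 0.20330.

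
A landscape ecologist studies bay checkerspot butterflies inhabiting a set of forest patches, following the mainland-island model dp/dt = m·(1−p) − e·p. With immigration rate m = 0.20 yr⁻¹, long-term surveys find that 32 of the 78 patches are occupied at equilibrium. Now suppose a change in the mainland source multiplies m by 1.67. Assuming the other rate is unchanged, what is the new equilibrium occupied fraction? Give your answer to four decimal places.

Observed p* = 32/78 = 0.41026.
Balance m(1−p*) = e·p* gives e = m(1−p*)/p* = 0.20×0.58974/0.41026 = 0.28750.
New p* = m/(m+e) = 0.33400/(0.33400+0.28750) = 0.53741.

0.5374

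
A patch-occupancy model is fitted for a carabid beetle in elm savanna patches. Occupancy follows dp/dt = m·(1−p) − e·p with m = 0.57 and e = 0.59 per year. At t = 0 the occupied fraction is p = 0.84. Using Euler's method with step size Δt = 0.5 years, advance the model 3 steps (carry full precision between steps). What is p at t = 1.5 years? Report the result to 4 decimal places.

Update rule: p ← p + [m·(1−p) − e·p]·Δt with Δt = 0.5.
p: 0.84000 → 0.63780  (Δp = -0.20220)
p: 0.63780 → 0.55288  (Δp = -0.08492)
p: 0.55288 → 0.51721  (Δp = -0.03567)

0.5172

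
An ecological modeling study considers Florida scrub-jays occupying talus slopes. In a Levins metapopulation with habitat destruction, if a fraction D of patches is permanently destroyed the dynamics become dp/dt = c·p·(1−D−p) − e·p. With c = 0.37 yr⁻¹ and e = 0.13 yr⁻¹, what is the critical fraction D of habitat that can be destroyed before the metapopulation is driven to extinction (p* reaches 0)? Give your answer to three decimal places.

0.649

The nontrivial equilibrium is p* = (1−D) − e/c; extinction occurs when this hits zero.
So D_crit = 1 − e/c = 1 − 0.13/0.37 = 1 − 0.3514 = 0.6486.
This equals the undisturbed p*, a classic result of Lande's extension.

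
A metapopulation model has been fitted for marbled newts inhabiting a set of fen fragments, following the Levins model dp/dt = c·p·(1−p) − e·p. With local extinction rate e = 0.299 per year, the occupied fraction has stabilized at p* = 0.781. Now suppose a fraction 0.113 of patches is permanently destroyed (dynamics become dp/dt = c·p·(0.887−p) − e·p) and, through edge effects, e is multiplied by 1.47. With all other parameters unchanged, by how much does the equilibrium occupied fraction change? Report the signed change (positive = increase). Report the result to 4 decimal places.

-0.2159

Balance c(1−p*) = e gives c = e/(1 − 0.78100) = 0.299/0.21900 = 1.36530.
New p* = 0.887 − e/c = 0.887 − 0.43953/1.36530 = 0.56507.
Δp* = 0.56507 − 0.78100 = -0.21593.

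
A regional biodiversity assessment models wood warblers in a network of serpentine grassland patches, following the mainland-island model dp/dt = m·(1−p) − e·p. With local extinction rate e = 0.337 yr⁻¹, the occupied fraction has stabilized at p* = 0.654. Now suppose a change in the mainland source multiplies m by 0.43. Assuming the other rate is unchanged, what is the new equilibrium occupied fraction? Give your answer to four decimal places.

Balance m(1−p*) = e·p* gives m = e·p*/(1−p*) = 0.337×0.65400/0.34600 = 0.63699.
New p* = m/(m+e) = 0.27391/(0.27391+0.33700) = 0.44836.

0.4484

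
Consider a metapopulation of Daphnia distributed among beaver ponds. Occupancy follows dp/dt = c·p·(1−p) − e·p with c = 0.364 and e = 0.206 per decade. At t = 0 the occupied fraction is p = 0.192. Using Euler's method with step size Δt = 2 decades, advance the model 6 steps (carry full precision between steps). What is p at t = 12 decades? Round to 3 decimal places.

0.371

Update rule: p ← p + [c·p·(1−p) − e·p]·Δt with Δt = 2.
t = 2: p = 0.19200 + (+0.03384) = 0.22584
t = 4: p = 0.22584 + (+0.03423) = 0.26007
t = 6: p = 0.26007 + (+0.03294) = 0.29301
t = 8: p = 0.29301 + (+0.03009) = 0.32310
t = 10: p = 0.32310 + (+0.02610) = 0.34920
t = 12: p = 0.34920 + (+0.02157) = 0.37078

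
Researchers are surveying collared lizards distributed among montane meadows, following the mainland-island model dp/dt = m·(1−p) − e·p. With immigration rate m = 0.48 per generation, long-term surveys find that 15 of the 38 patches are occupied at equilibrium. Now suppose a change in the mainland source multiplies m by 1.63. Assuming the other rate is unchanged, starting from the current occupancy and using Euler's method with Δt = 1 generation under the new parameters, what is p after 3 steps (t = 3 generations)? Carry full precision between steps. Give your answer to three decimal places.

Observed p* = 15/38 = 0.39474.
Balance m(1−p*) = e·p* gives e = m(1−p*)/p* = 0.48×0.60526/0.39474 = 0.73600.
Starting from p₀ = 0.39474; update p ← p + (dp/dt)·Δt with the new parameters.
step 1: Δp = +0.18303, p = 0.57777
step 2: Δp = -0.09488, p = 0.48288
step 3: Δp = +0.04919, p = 0.53207

0.532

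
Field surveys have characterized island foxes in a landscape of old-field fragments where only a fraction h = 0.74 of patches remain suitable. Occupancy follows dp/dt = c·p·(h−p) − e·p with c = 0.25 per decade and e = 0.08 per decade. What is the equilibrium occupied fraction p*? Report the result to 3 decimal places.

0.420

Setting dp/dt = 0 and dividing by p* gives c·(h−p*) = e.
So p* = h − e/c = 0.74 − 0.08/0.25 = 0.74 − 0.3200 = 0.4200.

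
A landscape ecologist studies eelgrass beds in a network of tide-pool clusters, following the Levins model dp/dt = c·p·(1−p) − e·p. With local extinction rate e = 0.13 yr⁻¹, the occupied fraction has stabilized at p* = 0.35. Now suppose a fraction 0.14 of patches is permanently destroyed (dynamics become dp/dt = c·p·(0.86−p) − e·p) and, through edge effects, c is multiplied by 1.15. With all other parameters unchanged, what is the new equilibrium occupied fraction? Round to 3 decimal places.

Balance c(1−p*) = e gives c = e/(1 − 0.35000) = 0.13/0.65000 = 0.20000.
New p* = 0.86 − e/c = 0.86 − 0.13000/0.23000 = 0.29478.

0.295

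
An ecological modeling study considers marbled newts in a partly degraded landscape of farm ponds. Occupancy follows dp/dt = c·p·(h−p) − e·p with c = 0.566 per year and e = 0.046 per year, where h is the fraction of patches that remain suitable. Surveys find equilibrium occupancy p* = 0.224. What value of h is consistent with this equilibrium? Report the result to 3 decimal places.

At equilibrium c(h−p*) = e, so h = p* + e/c.
h = 0.224 + 0.046/0.566 = 0.224 + 0.0813 = 0.3053.

0.305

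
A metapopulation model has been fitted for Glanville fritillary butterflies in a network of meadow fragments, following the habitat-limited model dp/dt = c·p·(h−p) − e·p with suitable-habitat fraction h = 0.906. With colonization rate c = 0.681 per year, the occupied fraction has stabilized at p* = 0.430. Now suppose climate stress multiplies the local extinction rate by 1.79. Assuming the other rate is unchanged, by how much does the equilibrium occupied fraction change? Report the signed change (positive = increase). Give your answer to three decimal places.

Balance c(h−p*) = e gives e = 0.681×(0.906 − 0.43000) = 0.32416.
New p* = 0.906 − e/c = 0.906 − 0.58025/0.68100 = 0.05394.
Δp* = 0.05394 − 0.43000 = -0.37606.

-0.376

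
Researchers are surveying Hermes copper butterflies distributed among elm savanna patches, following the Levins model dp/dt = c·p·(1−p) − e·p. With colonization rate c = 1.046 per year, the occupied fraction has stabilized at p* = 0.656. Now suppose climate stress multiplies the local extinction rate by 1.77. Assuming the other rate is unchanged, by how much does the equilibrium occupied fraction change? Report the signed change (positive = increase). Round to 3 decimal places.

Balance c(1−p*) = e gives e = 1.046×(1 − 0.65600) = 0.35982.
New p* = 1 − e/c = 1 − 0.63688/1.04600 = 0.39113.
Δp* = 0.39113 − 0.65600 = -0.26487.

-0.265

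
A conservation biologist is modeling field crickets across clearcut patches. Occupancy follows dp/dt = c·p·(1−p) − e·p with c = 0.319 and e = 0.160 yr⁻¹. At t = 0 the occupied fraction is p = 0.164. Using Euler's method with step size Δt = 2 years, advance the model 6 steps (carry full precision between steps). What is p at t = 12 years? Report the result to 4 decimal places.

0.3853

Update rule: p ← p + [c·p·(1−p) − e·p]·Δt with Δt = 2.
  1  |  dp/dt·Δt = +0.034992  |  p_1 = 0.198992
  2  |  dp/dt·Δt = +0.038016  |  p_2 = 0.237008
  3  |  dp/dt·Δt = +0.039530  |  p_3 = 0.276539
  4  |  dp/dt·Δt = +0.039149  |  p_4 = 0.315688
  5  |  dp/dt·Δt = +0.036806  |  p_5 = 0.352494
  6  |  dp/dt·Δt = +0.032820  |  p_6 = 0.385315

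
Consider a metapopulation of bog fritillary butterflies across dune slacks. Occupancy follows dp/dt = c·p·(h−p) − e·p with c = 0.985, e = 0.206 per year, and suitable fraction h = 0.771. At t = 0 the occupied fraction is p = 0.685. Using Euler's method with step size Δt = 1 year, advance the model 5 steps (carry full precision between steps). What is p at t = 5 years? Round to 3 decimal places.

0.563

Update rule: p ← p + [c·p·(h−p) − e·p]·Δt with Δt = 1.
  1  |  dp/dt·Δt = -0.083084  |  p_1 = 0.601916
  2  |  dp/dt·Δt = -0.023747  |  p_2 = 0.578169
  3  |  dp/dt·Δt = -0.009286  |  p_3 = 0.568883
  4  |  dp/dt·Δt = -0.003934  |  p_4 = 0.564949
  5  |  dp/dt·Δt = -0.001717  |  p_5 = 0.563232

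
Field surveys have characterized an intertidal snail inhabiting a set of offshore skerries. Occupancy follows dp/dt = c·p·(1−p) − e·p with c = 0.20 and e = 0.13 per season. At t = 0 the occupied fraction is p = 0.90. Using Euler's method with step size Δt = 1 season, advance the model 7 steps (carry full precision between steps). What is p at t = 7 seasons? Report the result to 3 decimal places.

Update rule: p ← p + [c·p·(1−p) − e·p]·Δt with Δt = 1.
step 1: Δp = -0.09900, p = 0.80100
step 2: Δp = -0.07225, p = 0.72875
step 3: Δp = -0.05520, p = 0.67355
step 4: Δp = -0.04358, p = 0.62996
step 5: Δp = -0.03527, p = 0.59469
step 6: Δp = -0.02910, p = 0.56559
step 7: Δp = -0.02439, p = 0.54120

0.541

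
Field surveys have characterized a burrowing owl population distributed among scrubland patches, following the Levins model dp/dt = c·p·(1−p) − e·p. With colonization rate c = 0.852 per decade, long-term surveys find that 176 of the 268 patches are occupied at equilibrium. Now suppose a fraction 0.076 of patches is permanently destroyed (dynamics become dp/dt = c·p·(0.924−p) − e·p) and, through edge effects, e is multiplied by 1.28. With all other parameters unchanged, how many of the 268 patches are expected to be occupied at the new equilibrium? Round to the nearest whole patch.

130

Observed p* = 176/268 = 0.65672.
Balance c(1−p*) = e gives e = 0.852×(1 − 0.65672) = 0.29247.
New p* = 0.924 − e/c = 0.924 − 0.37436/0.85200 = 0.48461.
Expected occupied = 268 × 0.48461 = 129.88 ≈ 130.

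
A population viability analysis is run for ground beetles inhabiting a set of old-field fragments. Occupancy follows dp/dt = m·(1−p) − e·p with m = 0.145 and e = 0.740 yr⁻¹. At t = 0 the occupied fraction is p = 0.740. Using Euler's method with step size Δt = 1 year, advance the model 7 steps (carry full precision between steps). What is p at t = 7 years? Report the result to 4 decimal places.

0.1638

Update rule: p ← p + [m·(1−p) − e·p]·Δt with Δt = 1.
  1  |  dp/dt·Δt = -0.509900  |  p_1 = 0.230100
  2  |  dp/dt·Δt = -0.058638  |  p_2 = 0.171461
  3  |  dp/dt·Δt = -0.006743  |  p_3 = 0.164718
  4  |  dp/dt·Δt = -0.000775  |  p_4 = 0.163943
  5  |  dp/dt·Δt = -0.000089  |  p_5 = 0.163853
  6  |  dp/dt·Δt = -0.000010  |  p_6 = 0.163843
  7  |  dp/dt·Δt = -0.000001  |  p_7 = 0.163842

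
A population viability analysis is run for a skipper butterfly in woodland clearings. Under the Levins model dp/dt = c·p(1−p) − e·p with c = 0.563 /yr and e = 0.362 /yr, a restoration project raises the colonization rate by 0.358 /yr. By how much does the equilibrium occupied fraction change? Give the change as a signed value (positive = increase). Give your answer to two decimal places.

0.25

Before: p* = 1 − 0.362/0.563 = 0.3570.
After the change, c = 0.921, e = 0.362, so p* = 1 − 0.362/0.921 = 0.6069.
Δp* = 0.6069 − 0.3570 = +0.2499.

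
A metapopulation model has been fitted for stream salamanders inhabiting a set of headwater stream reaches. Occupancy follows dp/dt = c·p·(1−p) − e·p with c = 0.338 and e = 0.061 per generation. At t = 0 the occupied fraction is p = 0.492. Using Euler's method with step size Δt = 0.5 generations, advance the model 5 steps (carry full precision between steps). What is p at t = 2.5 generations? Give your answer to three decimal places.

Update rule: p ← p + [c·p·(1−p) − e·p]·Δt with Δt = 0.5.
t = 0.5: p = 0.49200 + (+0.02723) = 0.51923
t = 1: p = 0.51923 + (+0.02635) = 0.54558
t = 1.5: p = 0.54558 + (+0.02526) = 0.57084
t = 2: p = 0.57084 + (+0.02399) = 0.59483
t = 2.5: p = 0.59483 + (+0.02259) = 0.61742

0.617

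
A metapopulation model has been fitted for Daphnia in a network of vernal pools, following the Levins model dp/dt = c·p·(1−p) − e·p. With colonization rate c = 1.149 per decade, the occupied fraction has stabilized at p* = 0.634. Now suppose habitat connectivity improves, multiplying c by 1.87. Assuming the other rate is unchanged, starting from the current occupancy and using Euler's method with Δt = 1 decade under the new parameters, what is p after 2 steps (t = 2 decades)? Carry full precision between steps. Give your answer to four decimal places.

Balance c(1−p*) = e gives e = 1.149×(1 − 0.63400) = 0.42053.
Starting from p₀ = 0.63400; update p ← p + (dp/dt)·Δt with the new parameters.
step 1: Δp = +0.23196, p = 0.86596
step 2: Δp = -0.11476, p = 0.75119

0.7512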